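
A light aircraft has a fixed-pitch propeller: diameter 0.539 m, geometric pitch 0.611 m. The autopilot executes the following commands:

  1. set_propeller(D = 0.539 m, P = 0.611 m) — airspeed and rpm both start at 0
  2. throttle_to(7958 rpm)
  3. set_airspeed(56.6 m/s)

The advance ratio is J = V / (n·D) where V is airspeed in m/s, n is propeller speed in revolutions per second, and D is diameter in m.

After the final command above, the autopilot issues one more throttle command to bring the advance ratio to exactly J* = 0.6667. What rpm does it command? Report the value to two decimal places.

set_propeller: D = 0.539 m, P = 0.611 m (p = P/D = 1.133581); state ← (V=0, rpm=0)
throttle_to(7958): rpm ← 7958
set_airspeed(56.6): V ← 56.6 m/s
final state: V = 56.6 m/s, rpm = 7958 → n = rpm/60 = 132.633333 rev/s
target J* = 0.6667; solve J* = V/(n·D) for n: n = V/(J*·D) = 56.6/(0.6667 × 0.539) = 157.506039 rev/s
rpm = 60·n = 9450.362361

rpm = 9450.36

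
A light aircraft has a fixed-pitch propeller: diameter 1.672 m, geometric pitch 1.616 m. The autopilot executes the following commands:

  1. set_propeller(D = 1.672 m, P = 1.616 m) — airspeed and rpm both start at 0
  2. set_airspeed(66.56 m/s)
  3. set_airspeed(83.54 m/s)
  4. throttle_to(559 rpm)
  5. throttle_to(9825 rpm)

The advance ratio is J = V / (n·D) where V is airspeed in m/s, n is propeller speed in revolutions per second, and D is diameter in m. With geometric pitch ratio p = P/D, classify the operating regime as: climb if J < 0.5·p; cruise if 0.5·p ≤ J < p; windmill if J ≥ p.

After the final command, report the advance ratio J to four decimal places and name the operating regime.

set_propeller: D = 1.672 m, P = 1.616 m (p = P/D = 0.966507); state ← (V=0, rpm=0)
set_airspeed(66.56): V ← 66.56 m/s
set_airspeed(83.54): V ← 83.54 m/s
throttle_to(559): rpm ← 559
throttle_to(9825): rpm ← 9825
final state: V = 83.54 m/s, rpm = 9825 → n = rpm/60 = 163.750000 rev/s
J = V / (n·D) = 83.54 / (163.750000 × 1.672) = 0.305124
regime bands: climb J<0.4833 | cruise [0.4833, 0.9665) | windmill J≥0.9665
J = 0.3051 → climb

J = 0.3051, regime = climb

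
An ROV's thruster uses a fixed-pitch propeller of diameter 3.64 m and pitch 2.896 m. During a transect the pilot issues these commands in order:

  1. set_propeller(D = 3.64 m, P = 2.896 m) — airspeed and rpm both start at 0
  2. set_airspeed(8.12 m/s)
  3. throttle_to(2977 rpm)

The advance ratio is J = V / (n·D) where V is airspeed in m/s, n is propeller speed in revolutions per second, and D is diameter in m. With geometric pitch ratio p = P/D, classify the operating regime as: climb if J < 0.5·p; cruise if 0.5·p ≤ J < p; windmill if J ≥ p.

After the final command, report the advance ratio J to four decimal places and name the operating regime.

J = 0.0450, regime = climb

set_propeller: D = 3.64 m, P = 2.896 m (p = P/D = 0.795604); state ← (V=0, rpm=0)
set_airspeed(8.12): V ← 8.12 m/s
throttle_to(2977): rpm ← 2977
final state: V = 8.12 m/s, rpm = 2977 → n = rpm/60 = 49.616667 rev/s
J = V / (n·D) = 8.12 / (49.616667 × 3.64) = 0.044960
regime bands: climb J<0.3978 | cruise [0.3978, 0.7956) | windmill J≥0.7956
J = 0.0450 → climb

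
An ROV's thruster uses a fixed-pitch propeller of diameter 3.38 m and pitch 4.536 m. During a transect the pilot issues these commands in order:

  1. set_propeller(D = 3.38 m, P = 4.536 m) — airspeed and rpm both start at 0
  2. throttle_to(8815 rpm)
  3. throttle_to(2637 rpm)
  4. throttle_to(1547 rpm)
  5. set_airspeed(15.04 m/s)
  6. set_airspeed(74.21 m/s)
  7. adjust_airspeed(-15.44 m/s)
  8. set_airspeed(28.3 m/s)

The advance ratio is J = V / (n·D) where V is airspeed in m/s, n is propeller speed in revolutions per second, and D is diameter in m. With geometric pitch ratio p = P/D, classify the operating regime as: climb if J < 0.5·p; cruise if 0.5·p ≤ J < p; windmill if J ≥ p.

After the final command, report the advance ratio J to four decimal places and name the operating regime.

J = 0.3247, regime = climb

set_propeller: D = 3.38 m, P = 4.536 m (p = P/D = 1.342012); state ← (V=0, rpm=0)
throttle_to(8815): rpm ← 8815
throttle_to(2637): rpm ← 2637
throttle_to(1547): rpm ← 1547
set_airspeed(15.04): V ← 15.04 m/s
set_airspeed(74.21): V ← 74.21 m/s
adjust_airspeed(-15.44): V ← 74.21 -15.44 = 58.77 m/s
set_airspeed(28.3): V ← 28.3 m/s
final state: V = 28.3 m/s, rpm = 1547 → n = rpm/60 = 25.783333 rev/s
J = V / (n·D) = 28.3 / (25.783333 × 3.38) = 0.324736
regime bands: climb J<0.6710 | cruise [0.6710, 1.3420) | windmill J≥1.3420
J = 0.3247 → climb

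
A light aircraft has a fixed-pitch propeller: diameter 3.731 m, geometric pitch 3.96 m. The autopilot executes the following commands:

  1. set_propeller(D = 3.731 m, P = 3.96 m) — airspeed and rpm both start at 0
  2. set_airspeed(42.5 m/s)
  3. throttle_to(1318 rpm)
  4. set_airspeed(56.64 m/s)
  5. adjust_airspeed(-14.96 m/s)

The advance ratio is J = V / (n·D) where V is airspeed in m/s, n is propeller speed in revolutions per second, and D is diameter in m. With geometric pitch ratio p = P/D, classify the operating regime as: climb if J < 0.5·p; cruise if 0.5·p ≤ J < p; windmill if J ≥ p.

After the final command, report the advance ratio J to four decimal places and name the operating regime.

J = 0.5086, regime = climb

set_propeller: D = 3.731 m, P = 3.96 m (p = P/D = 1.061378); state ← (V=0, rpm=0)
set_airspeed(42.5): V ← 42.5 m/s
throttle_to(1318): rpm ← 1318
set_airspeed(56.64): V ← 56.64 m/s
adjust_airspeed(-14.96): V ← 56.64 -14.96 = 41.68 m/s
final state: V = 41.68 m/s, rpm = 1318 → n = rpm/60 = 21.966667 rev/s
J = V / (n·D) = 41.68 / (21.966667 × 3.731) = 0.508555
regime bands: climb J<0.5307 | cruise [0.5307, 1.0614) | windmill J≥1.0614
J = 0.5086 → climb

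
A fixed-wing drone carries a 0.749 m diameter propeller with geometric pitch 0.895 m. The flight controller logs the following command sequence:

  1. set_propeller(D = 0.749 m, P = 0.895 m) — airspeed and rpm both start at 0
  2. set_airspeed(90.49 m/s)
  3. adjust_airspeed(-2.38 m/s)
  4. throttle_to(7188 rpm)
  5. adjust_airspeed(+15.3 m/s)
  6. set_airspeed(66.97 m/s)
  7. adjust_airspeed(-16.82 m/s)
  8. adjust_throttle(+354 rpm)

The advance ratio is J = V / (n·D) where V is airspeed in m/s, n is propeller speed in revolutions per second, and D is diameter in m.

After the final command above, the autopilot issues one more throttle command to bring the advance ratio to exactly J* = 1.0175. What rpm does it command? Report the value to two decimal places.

rpm = 3948.26

set_propeller: D = 0.749 m, P = 0.895 m (p = P/D = 1.194927); state ← (V=0, rpm=0)
set_airspeed(90.49): V ← 90.49 m/s
adjust_airspeed(-2.38): V ← 90.49 -2.38 = 88.11 m/s
throttle_to(7188): rpm ← 7188
adjust_airspeed(+15.3): V ← 88.11 +15.3 = 103.41 m/s
set_airspeed(66.97): V ← 66.97 m/s
adjust_airspeed(-16.82): V ← 66.97 -16.82 = 50.15 m/s
adjust_throttle(+354): rpm ← 7188 +354 = 7542
final state: V = 50.15 m/s, rpm = 7542 → n = rpm/60 = 125.700000 rev/s
target J* = 1.0175; solve J* = V/(n·D) for n: n = V/(J*·D) = 50.15/(1.0175 × 0.749) = 65.804365 rev/s
rpm = 60·n = 3948.261892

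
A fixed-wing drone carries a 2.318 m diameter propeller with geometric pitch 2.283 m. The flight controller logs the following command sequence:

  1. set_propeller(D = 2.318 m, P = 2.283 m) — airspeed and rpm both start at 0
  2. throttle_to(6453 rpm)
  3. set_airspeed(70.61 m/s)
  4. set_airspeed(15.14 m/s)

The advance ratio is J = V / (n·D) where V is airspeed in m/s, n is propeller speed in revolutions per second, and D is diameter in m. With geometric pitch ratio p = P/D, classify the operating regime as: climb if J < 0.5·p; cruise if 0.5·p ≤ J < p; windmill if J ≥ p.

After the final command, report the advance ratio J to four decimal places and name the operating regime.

J = 0.0607, regime = climb

set_propeller: D = 2.318 m, P = 2.283 m (p = P/D = 0.984901); state ← (V=0, rpm=0)
throttle_to(6453): rpm ← 6453
set_airspeed(70.61): V ← 70.61 m/s
set_airspeed(15.14): V ← 15.14 m/s
final state: V = 15.14 m/s, rpm = 6453 → n = rpm/60 = 107.550000 rev/s
J = V / (n·D) = 15.14 / (107.550000 × 2.318) = 0.060730
regime bands: climb J<0.4925 | cruise [0.4925, 0.9849) | windmill J≥0.9849
J = 0.0607 → climb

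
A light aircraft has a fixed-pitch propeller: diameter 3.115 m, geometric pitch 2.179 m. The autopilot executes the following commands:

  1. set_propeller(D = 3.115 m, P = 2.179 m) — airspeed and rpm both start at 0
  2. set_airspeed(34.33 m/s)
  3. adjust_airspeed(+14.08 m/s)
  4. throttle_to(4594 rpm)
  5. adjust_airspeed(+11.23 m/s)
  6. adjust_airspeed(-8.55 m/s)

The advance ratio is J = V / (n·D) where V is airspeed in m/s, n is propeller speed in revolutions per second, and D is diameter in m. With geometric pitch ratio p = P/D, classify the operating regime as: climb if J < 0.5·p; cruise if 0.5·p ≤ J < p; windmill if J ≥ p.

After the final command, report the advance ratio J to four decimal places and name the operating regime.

J = 0.2142, regime = climb

set_propeller: D = 3.115 m, P = 2.179 m (p = P/D = 0.699518); state ← (V=0, rpm=0)
set_airspeed(34.33): V ← 34.33 m/s
adjust_airspeed(+14.08): V ← 34.33 +14.08 = 48.41 m/s
throttle_to(4594): rpm ← 4594
adjust_airspeed(+11.23): V ← 48.41 +11.23 = 59.64 m/s
adjust_airspeed(-8.55): V ← 59.64 -8.55 = 51.09 m/s
final state: V = 51.09 m/s, rpm = 4594 → n = rpm/60 = 76.566667 rev/s
J = V / (n·D) = 51.09 / (76.566667 × 3.115) = 0.214209
regime bands: climb J<0.3498 | cruise [0.3498, 0.6995) | windmill J≥0.6995
J = 0.2142 → climb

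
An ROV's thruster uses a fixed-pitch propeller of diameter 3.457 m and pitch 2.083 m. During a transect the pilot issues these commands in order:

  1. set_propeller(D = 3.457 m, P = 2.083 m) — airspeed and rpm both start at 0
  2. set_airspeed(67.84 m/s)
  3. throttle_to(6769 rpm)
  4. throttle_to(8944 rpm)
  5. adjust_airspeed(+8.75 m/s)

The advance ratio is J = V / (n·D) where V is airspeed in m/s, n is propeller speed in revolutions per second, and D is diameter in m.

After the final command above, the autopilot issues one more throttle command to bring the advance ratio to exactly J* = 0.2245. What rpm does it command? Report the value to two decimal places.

set_propeller: D = 3.457 m, P = 2.083 m (p = P/D = 0.602546); state ← (V=0, rpm=0)
set_airspeed(67.84): V ← 67.84 m/s
throttle_to(6769): rpm ← 6769
throttle_to(8944): rpm ← 8944
adjust_airspeed(+8.75): V ← 67.84 +8.75 = 76.59 m/s
final state: V = 76.59 m/s, rpm = 8944 → n = rpm/60 = 149.066667 rev/s
target J* = 0.2245; solve J* = V/(n·D) for n: n = V/(J*·D) = 76.59/(0.2245 × 3.457) = 98.686181 rev/s
rpm = 60·n = 5921.170885

rpm = 5921.17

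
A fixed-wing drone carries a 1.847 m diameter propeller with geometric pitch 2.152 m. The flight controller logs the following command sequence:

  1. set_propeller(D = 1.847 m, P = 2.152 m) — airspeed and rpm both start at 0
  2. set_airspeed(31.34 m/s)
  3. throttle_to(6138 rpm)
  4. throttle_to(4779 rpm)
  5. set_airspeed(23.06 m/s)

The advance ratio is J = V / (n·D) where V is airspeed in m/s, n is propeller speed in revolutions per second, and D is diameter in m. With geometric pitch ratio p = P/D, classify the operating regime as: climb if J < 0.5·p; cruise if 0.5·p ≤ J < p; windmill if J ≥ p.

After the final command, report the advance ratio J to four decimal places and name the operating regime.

set_propeller: D = 1.847 m, P = 2.152 m (p = P/D = 1.165133); state ← (V=0, rpm=0)
set_airspeed(31.34): V ← 31.34 m/s
throttle_to(6138): rpm ← 6138
throttle_to(4779): rpm ← 4779
set_airspeed(23.06): V ← 23.06 m/s
final state: V = 23.06 m/s, rpm = 4779 → n = rpm/60 = 79.650000 rev/s
J = V / (n·D) = 23.06 / (79.650000 × 1.847) = 0.156750
regime bands: climb J<0.5826 | cruise [0.5826, 1.1651) | windmill J≥1.1651
J = 0.1567 → climb

J = 0.1567, regime = climb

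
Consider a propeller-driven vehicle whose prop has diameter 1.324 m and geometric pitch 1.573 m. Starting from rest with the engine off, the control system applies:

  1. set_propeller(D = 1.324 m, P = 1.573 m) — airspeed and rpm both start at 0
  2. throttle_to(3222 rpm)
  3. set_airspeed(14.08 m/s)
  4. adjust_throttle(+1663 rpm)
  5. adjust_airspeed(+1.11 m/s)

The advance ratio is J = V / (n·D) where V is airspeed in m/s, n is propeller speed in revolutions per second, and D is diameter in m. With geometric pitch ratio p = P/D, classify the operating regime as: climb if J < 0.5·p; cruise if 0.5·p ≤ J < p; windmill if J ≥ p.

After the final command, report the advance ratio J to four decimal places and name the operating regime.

J = 0.1409, regime = climb

set_propeller: D = 1.324 m, P = 1.573 m (p = P/D = 1.188066); state ← (V=0, rpm=0)
throttle_to(3222): rpm ← 3222
set_airspeed(14.08): V ← 14.08 m/s
adjust_throttle(+1663): rpm ← 3222 +1663 = 4885
adjust_airspeed(+1.11): V ← 14.08 +1.11 = 15.19 m/s
final state: V = 15.19 m/s, rpm = 4885 → n = rpm/60 = 81.416667 rev/s
J = V / (n·D) = 15.19 / (81.416667 × 1.324) = 0.140915
regime bands: climb J<0.5940 | cruise [0.5940, 1.1881) | windmill J≥1.1881
J = 0.1409 → climb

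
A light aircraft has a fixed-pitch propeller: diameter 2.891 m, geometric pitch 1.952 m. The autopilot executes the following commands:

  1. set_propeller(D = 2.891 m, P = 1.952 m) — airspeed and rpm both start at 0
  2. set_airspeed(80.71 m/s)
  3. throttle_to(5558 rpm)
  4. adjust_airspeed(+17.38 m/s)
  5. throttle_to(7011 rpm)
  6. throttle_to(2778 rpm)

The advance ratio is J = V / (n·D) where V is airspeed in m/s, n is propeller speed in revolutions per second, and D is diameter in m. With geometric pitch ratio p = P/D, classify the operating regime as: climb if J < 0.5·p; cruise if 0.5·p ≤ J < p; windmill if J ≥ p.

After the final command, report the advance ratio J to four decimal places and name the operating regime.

set_propeller: D = 2.891 m, P = 1.952 m (p = P/D = 0.675199); state ← (V=0, rpm=0)
set_airspeed(80.71): V ← 80.71 m/s
throttle_to(5558): rpm ← 5558
adjust_airspeed(+17.38): V ← 80.71 +17.38 = 98.09 m/s
throttle_to(7011): rpm ← 7011
throttle_to(2778): rpm ← 2778
final state: V = 98.09 m/s, rpm = 2778 → n = rpm/60 = 46.300000 rev/s
J = V / (n·D) = 98.09 / (46.300000 × 2.891) = 0.732817
regime bands: climb J<0.3376 | cruise [0.3376, 0.6752) | windmill J≥0.6752
J = 0.7328 → windmill

J = 0.7328, regime = windmill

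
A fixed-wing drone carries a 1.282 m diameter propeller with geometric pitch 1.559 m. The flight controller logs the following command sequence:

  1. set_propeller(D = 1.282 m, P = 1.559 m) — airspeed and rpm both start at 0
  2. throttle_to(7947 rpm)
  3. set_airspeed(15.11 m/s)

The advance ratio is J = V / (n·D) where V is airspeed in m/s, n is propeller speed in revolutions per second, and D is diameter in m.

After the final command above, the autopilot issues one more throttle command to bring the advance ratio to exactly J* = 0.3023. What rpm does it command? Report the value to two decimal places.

rpm = 2339.32

set_propeller: D = 1.282 m, P = 1.559 m (p = P/D = 1.216069); state ← (V=0, rpm=0)
throttle_to(7947): rpm ← 7947
set_airspeed(15.11): V ← 15.11 m/s
final state: V = 15.11 m/s, rpm = 7947 → n = rpm/60 = 132.450000 rev/s
target J* = 0.3023; solve J* = V/(n·D) for n: n = V/(J*·D) = 15.11/(0.3023 × 1.282) = 38.988658 rev/s
rpm = 60·n = 2339.319507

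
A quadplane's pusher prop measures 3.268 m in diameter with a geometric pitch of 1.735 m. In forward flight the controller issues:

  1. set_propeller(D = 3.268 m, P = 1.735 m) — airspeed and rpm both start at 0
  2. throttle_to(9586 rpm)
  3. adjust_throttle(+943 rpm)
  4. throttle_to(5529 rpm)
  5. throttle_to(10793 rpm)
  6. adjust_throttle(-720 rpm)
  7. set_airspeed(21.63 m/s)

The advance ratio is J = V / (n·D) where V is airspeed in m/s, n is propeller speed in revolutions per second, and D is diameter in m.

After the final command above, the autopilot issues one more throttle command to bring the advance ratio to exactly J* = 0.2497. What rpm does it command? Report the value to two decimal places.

rpm = 1590.40

set_propeller: D = 3.268 m, P = 1.735 m (p = P/D = 0.530906); state ← (V=0, rpm=0)
throttle_to(9586): rpm ← 9586
adjust_throttle(+943): rpm ← 9586 +943 = 10529
throttle_to(5529): rpm ← 5529
throttle_to(10793): rpm ← 10793
adjust_throttle(-720): rpm ← 10793 -720 = 10073
set_airspeed(21.63): V ← 21.63 m/s
final state: V = 21.63 m/s, rpm = 10073 → n = rpm/60 = 167.883333 rev/s
target J* = 0.2497; solve J* = V/(n·D) for n: n = V/(J*·D) = 21.63/(0.2497 × 3.268) = 26.506716 rev/s
rpm = 60·n = 1590.402976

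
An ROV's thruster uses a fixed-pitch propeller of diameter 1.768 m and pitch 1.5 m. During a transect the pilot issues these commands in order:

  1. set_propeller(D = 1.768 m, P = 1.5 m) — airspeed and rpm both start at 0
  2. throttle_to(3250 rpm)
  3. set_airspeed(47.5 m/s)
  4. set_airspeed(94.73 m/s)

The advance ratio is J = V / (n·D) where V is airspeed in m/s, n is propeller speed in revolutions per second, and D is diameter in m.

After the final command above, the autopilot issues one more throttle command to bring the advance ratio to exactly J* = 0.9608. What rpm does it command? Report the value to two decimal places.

set_propeller: D = 1.768 m, P = 1.5 m (p = P/D = 0.848416); state ← (V=0, rpm=0)
throttle_to(3250): rpm ← 3250
set_airspeed(47.5): V ← 47.5 m/s
set_airspeed(94.73): V ← 94.73 m/s
final state: V = 94.73 m/s, rpm = 3250 → n = rpm/60 = 54.166667 rev/s
target J* = 0.9608; solve J* = V/(n·D) for n: n = V/(J*·D) = 94.73/(0.9608 × 1.768) = 55.766358 rev/s
rpm = 60·n = 3345.981478

rpm = 3345.98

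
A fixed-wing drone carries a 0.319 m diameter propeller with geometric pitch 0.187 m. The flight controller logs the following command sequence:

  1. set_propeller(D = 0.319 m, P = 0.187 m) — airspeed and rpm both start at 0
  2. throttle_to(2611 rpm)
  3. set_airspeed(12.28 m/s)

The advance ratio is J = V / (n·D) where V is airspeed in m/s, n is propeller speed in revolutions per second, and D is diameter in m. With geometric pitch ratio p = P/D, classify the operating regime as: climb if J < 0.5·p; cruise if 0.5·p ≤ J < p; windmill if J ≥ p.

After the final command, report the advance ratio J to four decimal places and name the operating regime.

set_propeller: D = 0.319 m, P = 0.187 m (p = P/D = 0.586207); state ← (V=0, rpm=0)
throttle_to(2611): rpm ← 2611
set_airspeed(12.28): V ← 12.28 m/s
final state: V = 12.28 m/s, rpm = 2611 → n = rpm/60 = 43.516667 rev/s
J = V / (n·D) = 12.28 / (43.516667 × 0.319) = 0.884610
regime bands: climb J<0.2931 | cruise [0.2931, 0.5862) | windmill J≥0.5862
J = 0.8846 → windmill

J = 0.8846, regime = windmill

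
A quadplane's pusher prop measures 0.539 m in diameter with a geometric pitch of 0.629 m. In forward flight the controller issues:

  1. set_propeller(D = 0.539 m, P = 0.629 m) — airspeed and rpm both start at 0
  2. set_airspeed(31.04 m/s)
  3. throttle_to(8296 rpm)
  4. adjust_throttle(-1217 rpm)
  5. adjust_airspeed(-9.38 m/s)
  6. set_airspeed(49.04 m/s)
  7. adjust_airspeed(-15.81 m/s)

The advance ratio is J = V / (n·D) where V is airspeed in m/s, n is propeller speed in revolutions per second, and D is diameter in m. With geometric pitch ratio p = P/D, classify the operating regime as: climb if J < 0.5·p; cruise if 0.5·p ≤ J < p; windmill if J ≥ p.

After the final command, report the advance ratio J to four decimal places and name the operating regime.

J = 0.5225, regime = climb

set_propeller: D = 0.539 m, P = 0.629 m (p = P/D = 1.166976); state ← (V=0, rpm=0)
set_airspeed(31.04): V ← 31.04 m/s
throttle_to(8296): rpm ← 8296
adjust_throttle(-1217): rpm ← 8296 -1217 = 7079
adjust_airspeed(-9.38): V ← 31.04 -9.38 = 21.66 m/s
set_airspeed(49.04): V ← 49.04 m/s
adjust_airspeed(-15.81): V ← 49.04 -15.81 = 33.23 m/s
final state: V = 33.23 m/s, rpm = 7079 → n = rpm/60 = 117.983333 rev/s
J = V / (n·D) = 33.23 / (117.983333 × 0.539) = 0.522542
regime bands: climb J<0.5835 | cruise [0.5835, 1.1670) | windmill J≥1.1670
J = 0.5225 → climb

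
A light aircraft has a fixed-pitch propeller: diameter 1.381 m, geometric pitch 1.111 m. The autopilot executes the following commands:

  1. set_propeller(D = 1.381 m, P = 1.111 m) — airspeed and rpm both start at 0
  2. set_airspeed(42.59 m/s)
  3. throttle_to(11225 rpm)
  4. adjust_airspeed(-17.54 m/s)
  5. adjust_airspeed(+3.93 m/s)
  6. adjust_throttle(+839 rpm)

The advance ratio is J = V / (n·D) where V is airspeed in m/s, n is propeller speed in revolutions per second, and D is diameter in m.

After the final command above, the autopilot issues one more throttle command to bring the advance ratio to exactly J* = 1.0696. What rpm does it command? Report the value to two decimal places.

set_propeller: D = 1.381 m, P = 1.111 m (p = P/D = 0.804490); state ← (V=0, rpm=0)
set_airspeed(42.59): V ← 42.59 m/s
throttle_to(11225): rpm ← 11225
adjust_airspeed(-17.54): V ← 42.59 -17.54 = 25.05 m/s
adjust_airspeed(+3.93): V ← 25.05 +3.93 = 28.98 m/s
adjust_throttle(+839): rpm ← 11225 +839 = 12064
final state: V = 28.98 m/s, rpm = 12064 → n = rpm/60 = 201.066667 rev/s
target J* = 1.0696; solve J* = V/(n·D) for n: n = V/(J*·D) = 28.98/(1.0696 × 1.381) = 19.619291 rev/s
rpm = 60·n = 1177.157459

rpm = 1177.16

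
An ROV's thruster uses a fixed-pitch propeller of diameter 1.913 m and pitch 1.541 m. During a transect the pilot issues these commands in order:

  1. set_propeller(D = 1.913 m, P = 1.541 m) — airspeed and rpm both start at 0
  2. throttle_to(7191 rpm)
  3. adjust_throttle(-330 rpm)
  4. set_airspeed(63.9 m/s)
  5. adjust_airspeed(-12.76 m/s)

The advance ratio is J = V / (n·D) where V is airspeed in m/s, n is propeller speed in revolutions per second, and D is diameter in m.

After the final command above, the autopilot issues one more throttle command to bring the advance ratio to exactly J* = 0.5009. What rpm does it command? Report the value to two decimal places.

set_propeller: D = 1.913 m, P = 1.541 m (p = P/D = 0.805541); state ← (V=0, rpm=0)
throttle_to(7191): rpm ← 7191
adjust_throttle(-330): rpm ← 7191 -330 = 6861
set_airspeed(63.9): V ← 63.9 m/s
adjust_airspeed(-12.76): V ← 63.9 -12.76 = 51.14 m/s
final state: V = 51.14 m/s, rpm = 6861 → n = rpm/60 = 114.350000 rev/s
target J* = 0.5009; solve J* = V/(n·D) for n: n = V/(J*·D) = 51.14/(0.5009 × 1.913) = 53.369695 rev/s
rpm = 60·n = 3202.181708

rpm = 3202.18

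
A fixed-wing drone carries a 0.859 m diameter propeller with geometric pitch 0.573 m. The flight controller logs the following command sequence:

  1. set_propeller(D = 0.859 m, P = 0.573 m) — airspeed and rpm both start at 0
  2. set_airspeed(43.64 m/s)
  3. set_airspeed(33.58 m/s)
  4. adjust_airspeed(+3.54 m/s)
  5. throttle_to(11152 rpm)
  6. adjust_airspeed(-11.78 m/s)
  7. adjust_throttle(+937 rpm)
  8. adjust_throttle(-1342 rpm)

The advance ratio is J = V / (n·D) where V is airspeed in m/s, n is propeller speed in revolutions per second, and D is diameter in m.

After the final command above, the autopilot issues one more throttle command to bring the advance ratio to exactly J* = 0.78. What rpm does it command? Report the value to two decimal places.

set_propeller: D = 0.859 m, P = 0.573 m (p = P/D = 0.667055); state ← (V=0, rpm=0)
set_airspeed(43.64): V ← 43.64 m/s
set_airspeed(33.58): V ← 33.58 m/s
adjust_airspeed(+3.54): V ← 33.58 +3.54 = 37.12 m/s
throttle_to(11152): rpm ← 11152
adjust_airspeed(-11.78): V ← 37.12 -11.78 = 25.34 m/s
adjust_throttle(+937): rpm ← 11152 +937 = 12089
adjust_throttle(-1342): rpm ← 12089 -1342 = 10747
final state: V = 25.34 m/s, rpm = 10747 → n = rpm/60 = 179.116667 rev/s
target J* = 0.78; solve J* = V/(n·D) for n: n = V/(J*·D) = 25.34/(0.78 × 0.859) = 37.819767 rev/s
rpm = 60·n = 2269.185994

rpm = 2269.19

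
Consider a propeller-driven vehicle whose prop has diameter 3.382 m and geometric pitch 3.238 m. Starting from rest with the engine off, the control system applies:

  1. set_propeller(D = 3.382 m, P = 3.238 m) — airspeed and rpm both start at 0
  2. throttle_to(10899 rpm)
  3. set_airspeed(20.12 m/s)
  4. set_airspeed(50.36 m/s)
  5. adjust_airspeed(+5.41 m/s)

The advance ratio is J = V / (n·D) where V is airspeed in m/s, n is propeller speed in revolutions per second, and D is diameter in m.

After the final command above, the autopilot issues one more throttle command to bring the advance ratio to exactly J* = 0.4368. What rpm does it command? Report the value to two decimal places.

rpm = 2265.14

set_propeller: D = 3.382 m, P = 3.238 m (p = P/D = 0.957422); state ← (V=0, rpm=0)
throttle_to(10899): rpm ← 10899
set_airspeed(20.12): V ← 20.12 m/s
set_airspeed(50.36): V ← 50.36 m/s
adjust_airspeed(+5.41): V ← 50.36 +5.41 = 55.77 m/s
final state: V = 55.77 m/s, rpm = 10899 → n = rpm/60 = 181.650000 rev/s
target J* = 0.4368; solve J* = V/(n·D) for n: n = V/(J*·D) = 55.77/(0.4368 × 3.382) = 37.752387 rev/s
rpm = 60·n = 2265.143195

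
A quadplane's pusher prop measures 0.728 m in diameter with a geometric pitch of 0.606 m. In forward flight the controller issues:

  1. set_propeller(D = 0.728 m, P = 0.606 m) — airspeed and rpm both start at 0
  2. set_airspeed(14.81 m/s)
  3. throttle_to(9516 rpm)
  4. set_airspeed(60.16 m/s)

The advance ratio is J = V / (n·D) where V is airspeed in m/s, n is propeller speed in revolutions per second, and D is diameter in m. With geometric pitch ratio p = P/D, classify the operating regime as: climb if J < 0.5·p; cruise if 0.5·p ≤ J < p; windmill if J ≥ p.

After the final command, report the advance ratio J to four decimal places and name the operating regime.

J = 0.5210, regime = cruise

set_propeller: D = 0.728 m, P = 0.606 m (p = P/D = 0.832418); state ← (V=0, rpm=0)
set_airspeed(14.81): V ← 14.81 m/s
throttle_to(9516): rpm ← 9516
set_airspeed(60.16): V ← 60.16 m/s
final state: V = 60.16 m/s, rpm = 9516 → n = rpm/60 = 158.600000 rev/s
J = V / (n·D) = 60.16 / (158.600000 × 0.728) = 0.521043
regime bands: climb J<0.4162 | cruise [0.4162, 0.8324) | windmill J≥0.8324
J = 0.5210 → cruise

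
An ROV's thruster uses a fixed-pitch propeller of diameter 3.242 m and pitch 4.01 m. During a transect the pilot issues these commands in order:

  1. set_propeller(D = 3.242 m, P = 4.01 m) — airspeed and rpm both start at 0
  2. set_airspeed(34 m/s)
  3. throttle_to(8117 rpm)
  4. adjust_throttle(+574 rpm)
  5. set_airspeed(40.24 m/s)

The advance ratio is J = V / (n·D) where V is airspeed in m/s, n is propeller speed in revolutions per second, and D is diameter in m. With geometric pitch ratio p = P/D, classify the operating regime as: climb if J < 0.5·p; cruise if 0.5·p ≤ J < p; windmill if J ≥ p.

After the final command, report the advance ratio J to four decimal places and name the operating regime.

set_propeller: D = 3.242 m, P = 4.01 m (p = P/D = 1.236891); state ← (V=0, rpm=0)
set_airspeed(34): V ← 34 m/s
throttle_to(8117): rpm ← 8117
adjust_throttle(+574): rpm ← 8117 +574 = 8691
set_airspeed(40.24): V ← 40.24 m/s
final state: V = 40.24 m/s, rpm = 8691 → n = rpm/60 = 144.850000 rev/s
J = V / (n·D) = 40.24 / (144.850000 × 3.242) = 0.085689
regime bands: climb J<0.6184 | cruise [0.6184, 1.2369) | windmill J≥1.2369
J = 0.0857 → climb

J = 0.0857, regime = climb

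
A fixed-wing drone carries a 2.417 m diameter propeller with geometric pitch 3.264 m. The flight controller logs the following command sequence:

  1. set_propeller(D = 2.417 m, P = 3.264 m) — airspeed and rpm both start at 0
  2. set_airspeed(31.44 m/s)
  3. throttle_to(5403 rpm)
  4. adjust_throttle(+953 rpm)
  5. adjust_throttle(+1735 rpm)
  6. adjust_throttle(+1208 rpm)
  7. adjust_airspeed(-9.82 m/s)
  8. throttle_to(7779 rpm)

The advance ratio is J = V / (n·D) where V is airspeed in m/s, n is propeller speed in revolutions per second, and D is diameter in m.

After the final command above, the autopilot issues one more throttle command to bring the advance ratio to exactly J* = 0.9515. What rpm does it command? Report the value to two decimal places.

set_propeller: D = 2.417 m, P = 3.264 m (p = P/D = 1.350434); state ← (V=0, rpm=0)
set_airspeed(31.44): V ← 31.44 m/s
throttle_to(5403): rpm ← 5403
adjust_throttle(+953): rpm ← 5403 +953 = 6356
adjust_throttle(+1735): rpm ← 6356 +1735 = 8091
adjust_throttle(+1208): rpm ← 8091 +1208 = 9299
adjust_airspeed(-9.82): V ← 31.44 -9.82 = 21.62 m/s
throttle_to(7779): rpm ← 7779
final state: V = 21.62 m/s, rpm = 7779 → n = rpm/60 = 129.650000 rev/s
target J* = 0.9515; solve J* = V/(n·D) for n: n = V/(J*·D) = 21.62/(0.9515 × 2.417) = 9.400918 rev/s
rpm = 60·n = 564.055057

rpm = 564.06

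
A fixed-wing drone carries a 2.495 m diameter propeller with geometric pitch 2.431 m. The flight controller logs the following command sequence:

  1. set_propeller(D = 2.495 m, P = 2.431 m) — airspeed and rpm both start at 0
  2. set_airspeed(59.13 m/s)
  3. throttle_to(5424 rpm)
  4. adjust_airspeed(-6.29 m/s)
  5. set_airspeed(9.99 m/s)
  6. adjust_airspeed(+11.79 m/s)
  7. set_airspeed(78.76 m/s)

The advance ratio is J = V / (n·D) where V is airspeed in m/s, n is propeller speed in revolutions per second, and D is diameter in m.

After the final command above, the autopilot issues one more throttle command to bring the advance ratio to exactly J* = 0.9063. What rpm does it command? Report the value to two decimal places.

rpm = 2089.85

set_propeller: D = 2.495 m, P = 2.431 m (p = P/D = 0.974349); state ← (V=0, rpm=0)
set_airspeed(59.13): V ← 59.13 m/s
throttle_to(5424): rpm ← 5424
adjust_airspeed(-6.29): V ← 59.13 -6.29 = 52.84 m/s
set_airspeed(9.99): V ← 9.99 m/s
adjust_airspeed(+11.79): V ← 9.99 +11.79 = 21.78 m/s
set_airspeed(78.76): V ← 78.76 m/s
final state: V = 78.76 m/s, rpm = 5424 → n = rpm/60 = 90.400000 rev/s
target J* = 0.9063; solve J* = V/(n·D) for n: n = V/(J*·D) = 78.76/(0.9063 × 2.495) = 34.830778 rev/s
rpm = 60·n = 2089.846691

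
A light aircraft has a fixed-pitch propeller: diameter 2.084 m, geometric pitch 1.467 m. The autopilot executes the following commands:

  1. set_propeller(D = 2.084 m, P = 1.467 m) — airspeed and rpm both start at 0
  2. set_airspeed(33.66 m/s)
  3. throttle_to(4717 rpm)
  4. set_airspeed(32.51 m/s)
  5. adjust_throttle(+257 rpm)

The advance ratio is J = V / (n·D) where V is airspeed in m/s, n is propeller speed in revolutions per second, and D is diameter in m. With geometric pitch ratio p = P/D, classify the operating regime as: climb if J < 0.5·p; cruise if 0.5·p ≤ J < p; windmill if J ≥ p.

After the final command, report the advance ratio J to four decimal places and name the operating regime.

set_propeller: D = 2.084 m, P = 1.467 m (p = P/D = 0.703935); state ← (V=0, rpm=0)
set_airspeed(33.66): V ← 33.66 m/s
throttle_to(4717): rpm ← 4717
set_airspeed(32.51): V ← 32.51 m/s
adjust_throttle(+257): rpm ← 4717 +257 = 4974
final state: V = 32.51 m/s, rpm = 4974 → n = rpm/60 = 82.900000 rev/s
J = V / (n·D) = 32.51 / (82.900000 × 2.084) = 0.188176
regime bands: climb J<0.3520 | cruise [0.3520, 0.7039) | windmill J≥0.7039
J = 0.1882 → climb

J = 0.1882, regime = climb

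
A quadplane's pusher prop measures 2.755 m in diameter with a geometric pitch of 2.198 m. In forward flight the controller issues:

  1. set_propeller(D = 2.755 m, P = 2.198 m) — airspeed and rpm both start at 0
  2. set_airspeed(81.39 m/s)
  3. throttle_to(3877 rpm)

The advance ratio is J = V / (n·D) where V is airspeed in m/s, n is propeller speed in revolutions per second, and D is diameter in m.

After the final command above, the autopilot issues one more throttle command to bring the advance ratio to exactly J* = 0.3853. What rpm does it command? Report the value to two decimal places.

set_propeller: D = 2.755 m, P = 2.198 m (p = P/D = 0.797822); state ← (V=0, rpm=0)
set_airspeed(81.39): V ← 81.39 m/s
throttle_to(3877): rpm ← 3877
final state: V = 81.39 m/s, rpm = 3877 → n = rpm/60 = 64.616667 rev/s
target J* = 0.3853; solve J* = V/(n·D) for n: n = V/(J*·D) = 81.39/(0.3853 × 2.755) = 76.674409 rev/s
rpm = 60·n = 4600.464531

rpm = 4600.46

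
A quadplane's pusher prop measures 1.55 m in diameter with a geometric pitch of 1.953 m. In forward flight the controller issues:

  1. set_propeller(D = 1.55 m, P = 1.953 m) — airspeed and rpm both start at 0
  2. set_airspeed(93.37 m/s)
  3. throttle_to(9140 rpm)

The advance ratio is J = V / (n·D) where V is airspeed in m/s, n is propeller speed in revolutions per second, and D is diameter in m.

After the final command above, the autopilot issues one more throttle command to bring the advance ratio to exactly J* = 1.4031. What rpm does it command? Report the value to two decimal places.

set_propeller: D = 1.55 m, P = 1.953 m (p = P/D = 1.260000); state ← (V=0, rpm=0)
set_airspeed(93.37): V ← 93.37 m/s
throttle_to(9140): rpm ← 9140
final state: V = 93.37 m/s, rpm = 9140 → n = rpm/60 = 152.333333 rev/s
target J* = 1.4031; solve J* = V/(n·D) for n: n = V/(J*·D) = 93.37/(1.4031 × 1.55) = 42.932585 rev/s
rpm = 60·n = 2575.955086

rpm = 2575.96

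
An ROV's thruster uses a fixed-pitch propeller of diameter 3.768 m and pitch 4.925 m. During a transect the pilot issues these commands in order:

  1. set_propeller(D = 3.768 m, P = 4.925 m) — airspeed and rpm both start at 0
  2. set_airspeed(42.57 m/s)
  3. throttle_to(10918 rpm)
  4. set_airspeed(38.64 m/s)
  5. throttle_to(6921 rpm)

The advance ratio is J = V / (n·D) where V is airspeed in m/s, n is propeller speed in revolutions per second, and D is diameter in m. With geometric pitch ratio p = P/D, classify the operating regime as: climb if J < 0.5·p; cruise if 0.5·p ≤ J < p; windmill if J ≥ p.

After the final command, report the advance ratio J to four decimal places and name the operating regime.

J = 0.0889, regime = climb

set_propeller: D = 3.768 m, P = 4.925 m (p = P/D = 1.307059); state ← (V=0, rpm=0)
set_airspeed(42.57): V ← 42.57 m/s
throttle_to(10918): rpm ← 10918
set_airspeed(38.64): V ← 38.64 m/s
throttle_to(6921): rpm ← 6921
final state: V = 38.64 m/s, rpm = 6921 → n = rpm/60 = 115.350000 rev/s
J = V / (n·D) = 38.64 / (115.350000 × 3.768) = 0.088901
regime bands: climb J<0.6535 | cruise [0.6535, 1.3071) | windmill J≥1.3071
J = 0.0889 → climb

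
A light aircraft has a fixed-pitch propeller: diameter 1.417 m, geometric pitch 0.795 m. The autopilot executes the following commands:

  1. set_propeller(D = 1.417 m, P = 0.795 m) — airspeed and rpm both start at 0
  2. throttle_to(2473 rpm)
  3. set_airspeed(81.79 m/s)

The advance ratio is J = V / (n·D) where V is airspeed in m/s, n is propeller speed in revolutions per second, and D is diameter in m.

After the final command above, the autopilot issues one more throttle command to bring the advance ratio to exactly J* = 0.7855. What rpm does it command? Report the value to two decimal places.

rpm = 4408.95

set_propeller: D = 1.417 m, P = 0.795 m (p = P/D = 0.561044); state ← (V=0, rpm=0)
throttle_to(2473): rpm ← 2473
set_airspeed(81.79): V ← 81.79 m/s
final state: V = 81.79 m/s, rpm = 2473 → n = rpm/60 = 41.216667 rev/s
target J* = 0.7855; solve J* = V/(n·D) for n: n = V/(J*·D) = 81.79/(0.7855 × 1.417) = 73.482541 rev/s
rpm = 60·n = 4408.952490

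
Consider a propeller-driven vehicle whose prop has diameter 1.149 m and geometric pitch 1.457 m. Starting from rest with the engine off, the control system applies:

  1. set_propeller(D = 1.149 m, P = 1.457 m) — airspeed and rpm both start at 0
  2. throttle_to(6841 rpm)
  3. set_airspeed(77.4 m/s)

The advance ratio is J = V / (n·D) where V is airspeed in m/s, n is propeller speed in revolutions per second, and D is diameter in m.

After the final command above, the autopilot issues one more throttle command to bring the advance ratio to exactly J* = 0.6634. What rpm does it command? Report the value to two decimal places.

set_propeller: D = 1.149 m, P = 1.457 m (p = P/D = 1.268059); state ← (V=0, rpm=0)
throttle_to(6841): rpm ← 6841
set_airspeed(77.4): V ← 77.4 m/s
final state: V = 77.4 m/s, rpm = 6841 → n = rpm/60 = 114.016667 rev/s
target J* = 0.6634; solve J* = V/(n·D) for n: n = V/(J*·D) = 77.4/(0.6634 × 1.149) = 101.541942 rev/s
rpm = 60·n = 6092.516516

rpm = 6092.52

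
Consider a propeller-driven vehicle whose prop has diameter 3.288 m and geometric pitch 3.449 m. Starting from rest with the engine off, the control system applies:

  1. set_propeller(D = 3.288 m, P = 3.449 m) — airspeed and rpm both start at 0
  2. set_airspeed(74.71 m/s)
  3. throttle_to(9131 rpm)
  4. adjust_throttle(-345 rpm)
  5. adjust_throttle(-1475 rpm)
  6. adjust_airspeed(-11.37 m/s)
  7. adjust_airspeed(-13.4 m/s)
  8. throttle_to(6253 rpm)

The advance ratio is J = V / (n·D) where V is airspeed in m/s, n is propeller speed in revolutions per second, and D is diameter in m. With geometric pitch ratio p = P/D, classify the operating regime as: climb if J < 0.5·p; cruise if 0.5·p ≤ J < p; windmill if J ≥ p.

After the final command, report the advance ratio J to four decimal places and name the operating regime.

set_propeller: D = 3.288 m, P = 3.449 m (p = P/D = 1.048966); state ← (V=0, rpm=0)
set_airspeed(74.71): V ← 74.71 m/s
throttle_to(9131): rpm ← 9131
adjust_throttle(-345): rpm ← 9131 -345 = 8786
adjust_throttle(-1475): rpm ← 8786 -1475 = 7311
adjust_airspeed(-11.37): V ← 74.71 -11.37 = 63.34 m/s
adjust_airspeed(-13.4): V ← 63.34 -13.4 = 49.94 m/s
throttle_to(6253): rpm ← 6253
final state: V = 49.94 m/s, rpm = 6253 → n = rpm/60 = 104.216667 rev/s
J = V / (n·D) = 49.94 / (104.216667 × 3.288) = 0.145740
regime bands: climb J<0.5245 | cruise [0.5245, 1.0490) | windmill J≥1.0490
J = 0.1457 → climb

J = 0.1457, regime = climb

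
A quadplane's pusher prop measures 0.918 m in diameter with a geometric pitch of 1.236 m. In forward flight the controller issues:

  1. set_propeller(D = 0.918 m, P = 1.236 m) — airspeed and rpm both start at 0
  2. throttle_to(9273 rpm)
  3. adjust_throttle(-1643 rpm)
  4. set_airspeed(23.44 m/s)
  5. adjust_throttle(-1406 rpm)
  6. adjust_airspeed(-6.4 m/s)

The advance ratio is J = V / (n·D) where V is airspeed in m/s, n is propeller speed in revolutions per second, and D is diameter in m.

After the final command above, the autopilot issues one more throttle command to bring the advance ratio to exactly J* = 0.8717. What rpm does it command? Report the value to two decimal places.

rpm = 1277.65

set_propeller: D = 0.918 m, P = 1.236 m (p = P/D = 1.346405); state ← (V=0, rpm=0)
throttle_to(9273): rpm ← 9273
adjust_throttle(-1643): rpm ← 9273 -1643 = 7630
set_airspeed(23.44): V ← 23.44 m/s
adjust_throttle(-1406): rpm ← 7630 -1406 = 6224
adjust_airspeed(-6.4): V ← 23.44 -6.4 = 17.04 m/s
final state: V = 17.04 m/s, rpm = 6224 → n = rpm/60 = 103.733333 rev/s
target J* = 0.8717; solve J* = V/(n·D) for n: n = V/(J*·D) = 17.04/(0.8717 × 0.918) = 21.294128 rev/s
rpm = 60·n = 1277.647689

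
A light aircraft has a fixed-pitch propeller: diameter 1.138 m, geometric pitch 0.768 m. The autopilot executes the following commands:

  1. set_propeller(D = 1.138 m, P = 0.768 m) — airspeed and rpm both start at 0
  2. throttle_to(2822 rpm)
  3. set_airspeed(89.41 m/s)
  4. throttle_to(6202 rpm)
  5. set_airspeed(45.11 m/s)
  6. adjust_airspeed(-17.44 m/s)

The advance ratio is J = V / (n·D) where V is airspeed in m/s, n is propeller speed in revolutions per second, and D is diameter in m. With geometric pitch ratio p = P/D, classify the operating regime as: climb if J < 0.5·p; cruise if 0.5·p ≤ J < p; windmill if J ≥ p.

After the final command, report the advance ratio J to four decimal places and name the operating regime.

J = 0.2352, regime = climb

set_propeller: D = 1.138 m, P = 0.768 m (p = P/D = 0.674868); state ← (V=0, rpm=0)
throttle_to(2822): rpm ← 2822
set_airspeed(89.41): V ← 89.41 m/s
throttle_to(6202): rpm ← 6202
set_airspeed(45.11): V ← 45.11 m/s
adjust_airspeed(-17.44): V ← 45.11 -17.44 = 27.67 m/s
final state: V = 27.67 m/s, rpm = 6202 → n = rpm/60 = 103.366667 rev/s
J = V / (n·D) = 27.67 / (103.366667 × 1.138) = 0.235227
regime bands: climb J<0.3374 | cruise [0.3374, 0.6749) | windmill J≥0.6749
J = 0.2352 → climb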